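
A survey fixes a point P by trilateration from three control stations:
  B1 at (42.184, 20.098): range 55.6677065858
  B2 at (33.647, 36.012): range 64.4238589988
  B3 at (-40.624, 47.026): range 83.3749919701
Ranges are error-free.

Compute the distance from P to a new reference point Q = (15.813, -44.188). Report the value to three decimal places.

24.160

eq1: (x − 42.184)² + (y − 20.098)² = 55.6677065858²
eq2: (x − 33.647)² + (y − 36.012)² = 64.4238589988²
eq3: (x + 40.624)² + (y − 47.026)² = 83.3749919701²
eq2−eq1, eq2−eq3 (x²,y² cancel):
  17.074·x − 31.828·y = 805.974759
  -148.542·x + 22.028·y = -1368.186379
det = 17.074·22.028 − -31.828·-148.542 = -4351.688704
x = (805.974759·22.028 − -31.828·-1368.186379) / -4351.688704 = 5.927038
y = (17.074·-1368.186379 − 805.974759·-148.542) / -4351.688704 = -22.143286
|P − Q| = √((5.927038 − 15.813)² + (-22.143286 − -44.188)²) = 24.159918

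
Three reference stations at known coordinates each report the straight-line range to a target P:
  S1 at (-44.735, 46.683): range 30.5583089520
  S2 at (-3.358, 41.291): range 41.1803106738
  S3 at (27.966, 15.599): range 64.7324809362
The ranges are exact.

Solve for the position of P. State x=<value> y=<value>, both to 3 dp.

eq1: (x + 44.735)² + (y − 46.683)² = 30.5583089520²
eq2: (x + 3.358)² + (y − 41.291)² = 41.1803106738²
eq3: (x − 27.966)² + (y − 15.599)² = 64.7324809362²
eq2−eq1, eq2−eq3 (x²,y² cancel):
  -82.754·x + 10.784·y = 3226.307610
  62.648·x − 51.384·y = -3185.272989
det = -82.754·-51.384 − 10.784·62.648 = 3576.635504
x = (3226.307610·-51.384 − 10.784·-3185.272989) / 3576.635504 = -36.746995
y = (-82.754·-3185.272989 − 3226.307610·62.648) / 3576.635504 = 17.187203

x=-36.747 y=17.187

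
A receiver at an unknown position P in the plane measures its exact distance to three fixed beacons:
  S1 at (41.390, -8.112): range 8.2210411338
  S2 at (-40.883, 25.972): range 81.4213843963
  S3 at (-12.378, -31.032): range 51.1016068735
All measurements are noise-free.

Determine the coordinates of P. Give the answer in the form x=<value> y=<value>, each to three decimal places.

eq1: (x − 41.390)² + (y + 8.112)² = 8.2210411338²
eq2: (x + 40.883)² + (y − 25.972)² = 81.4213843963²
eq3: (x + 12.378)² + (y + 31.032)² = 51.1016068735²
eq3−eq2, eq3−eq1 (x²,y² cancel):
  -57.010·x + 114.008·y = -2788.303047
  107.536·x + 45.840·y = 3206.525444
det = -57.010·45.840 − 114.008·107.536 = -14873.302688
x = (-2788.303047·45.840 − 114.008·3206.525444) / -14873.302688 = 33.172549
y = (-57.010·3206.525444 − -2788.303047·107.536) / -14873.302688 = -7.869062

x=33.173 y=-7.869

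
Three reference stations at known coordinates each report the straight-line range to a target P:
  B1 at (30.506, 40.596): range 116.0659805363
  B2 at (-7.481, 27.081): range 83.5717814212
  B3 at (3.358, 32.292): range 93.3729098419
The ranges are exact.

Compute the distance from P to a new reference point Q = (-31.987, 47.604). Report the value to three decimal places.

eq1: (x − 30.506)² + (y − 40.596)² = 116.0659805363²
eq2: (x + 7.481)² + (y − 27.081)² = 83.5717814212²
eq3: (x − 3.358)² + (y − 32.292)² = 93.3729098419²
eq2−eq3, eq2−eq1 (x²,y² cancel):
  21.678·x + 10.422·y = -1469.554136
  75.974·x + 27.030·y = -4697.763858
det = 21.678·27.030 − 10.422·75.974 = -205.844688
x = (-1469.554136·27.030 − 10.422·-4697.763858) / -205.844688 = -44.878722
y = (21.678·-4697.763858 − -1469.554136·75.974) / -205.844688 = -47.656226
|P − Q| = √((-44.878722 − -31.987)² + (-47.656226 − 47.604)²) = 96.128597

96.129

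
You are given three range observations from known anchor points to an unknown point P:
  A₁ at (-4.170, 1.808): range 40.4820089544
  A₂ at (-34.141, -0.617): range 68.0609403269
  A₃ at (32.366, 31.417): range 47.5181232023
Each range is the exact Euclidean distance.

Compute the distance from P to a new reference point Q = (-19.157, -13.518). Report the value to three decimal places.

eq1: (x + 4.170)² + (y − 1.808)² = 40.4820089544²
eq2: (x + 34.141)² + (y + 0.617)² = 68.0609403269²
eq3: (x − 32.366)² + (y − 31.417)² = 47.5181232023²
eq3−eq1, eq3−eq2 (x²,y² cancel):
  -73.072·x − 59.218·y = -1394.749097
  -133.014·x − 64.068·y = -3242.916841
det = -73.072·-64.068 − -59.218·-133.014 = -3195.246156
x = (-1394.749097·-64.068 − -59.218·-3242.916841) / -3195.246156 = 32.135322
y = (-73.072·-3242.916841 − -1394.749097·-133.014) / -3195.246156 = -16.100563
|P − Q| = √((32.135322 − -19.157)² + (-16.100563 − -13.518)²) = 51.357297

51.357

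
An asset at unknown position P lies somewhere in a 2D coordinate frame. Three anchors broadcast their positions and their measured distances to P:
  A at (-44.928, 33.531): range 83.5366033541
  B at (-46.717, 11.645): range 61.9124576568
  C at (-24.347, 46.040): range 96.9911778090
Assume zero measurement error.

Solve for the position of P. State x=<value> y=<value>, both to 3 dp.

x=-39.192 y=-49.808

eq1: (x + 44.928)² + (y − 33.531)² = 83.5366033541²
eq2: (x + 46.717)² + (y − 11.645)² = 61.9124576568²
eq3: (x + 24.347)² + (y − 46.040)² = 96.9911778090²
eq1−eq2, eq1−eq3 (x²,y² cancel):
  -3.578·x − 43.772·y = 2320.442656
  41.162·x + 25.018·y = -2859.319609
det = -3.578·25.018 − -43.772·41.162 = 1712.228660
x = (2320.442656·25.018 − -43.772·-2859.319609) / 1712.228660 = -39.191789
y = (-3.578·-2859.319609 − 2320.442656·41.162) / 1712.228660 = -49.808426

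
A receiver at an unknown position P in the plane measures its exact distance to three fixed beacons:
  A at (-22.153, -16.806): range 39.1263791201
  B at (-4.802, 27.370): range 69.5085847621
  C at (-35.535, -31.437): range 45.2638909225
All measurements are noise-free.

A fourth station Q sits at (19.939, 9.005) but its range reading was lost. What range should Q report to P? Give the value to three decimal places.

eq1: (x + 22.153)² + (y + 16.806)² = 39.1263791201²
eq2: (x + 4.802)² + (y − 27.370)² = 69.5085847621²
eq3: (x + 35.535)² + (y + 31.437)² = 45.2638909225²
eq1−eq2, eq1−eq3 (x²,y² cancel):
  34.702·x + 88.352·y = -3301.590754
  -26.764·x − 29.262·y = 959.877871
det = 34.702·-29.262 − 88.352·-26.764 = 1349.203004
x = (-3301.590754·-29.262 − 88.352·959.877871) / 1349.203004 = 8.748883
y = (34.702·959.877871 − -3301.590754·-26.764) / 1349.203004 = -40.804900
|P − Q| = √((8.748883 − 19.939)² + (-40.804900 − 9.005)²) = 51.051394

51.051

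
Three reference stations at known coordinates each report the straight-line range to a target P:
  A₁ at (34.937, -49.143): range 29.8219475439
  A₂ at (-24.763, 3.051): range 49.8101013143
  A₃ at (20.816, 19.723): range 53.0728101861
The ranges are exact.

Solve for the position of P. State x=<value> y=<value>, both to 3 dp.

eq1: (x − 34.937)² + (y + 49.143)² = 29.8219475439²
eq2: (x + 24.763)² + (y − 3.051)² = 49.8101013143²
eq3: (x − 20.816)² + (y − 19.723)² = 53.0728101861²
eq1−eq2, eq1−eq3 (x²,y² cancel):
  -119.400·x + 104.388·y = -4604.811286
  -28.242·x + 137.732·y = -4740.700459
det = -119.400·137.732 − 104.388·-28.242 = -13497.074904
x = (-4604.811286·137.732 − 104.388·-4740.700459) / -13497.074904 = 10.325024
y = (-119.400·-4740.700459 − -4604.811286·-28.242) / -13497.074904 = -32.302596

x=10.325 y=-32.303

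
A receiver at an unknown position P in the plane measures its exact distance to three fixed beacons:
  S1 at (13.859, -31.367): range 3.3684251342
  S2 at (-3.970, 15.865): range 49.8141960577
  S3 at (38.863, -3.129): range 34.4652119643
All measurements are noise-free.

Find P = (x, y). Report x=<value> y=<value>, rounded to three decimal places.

x=16.650 y=-29.481

eq1: (x − 13.859)² + (y + 31.367)² = 3.3684251342²
eq2: (x + 3.970)² + (y − 15.865)² = 49.8141960577²
eq3: (x − 38.863)² + (y + 3.129)² = 34.4652119643²
eq3−eq2, eq3−eq1 (x²,y² cancel):
  -85.666·x + 37.988·y = -2546.267578
  -50.008·x − 56.476·y = 832.341708
det = -85.666·-56.476 − 37.988·-50.008 = 6737.776920
x = (-2546.267578·-56.476 − 37.988·832.341708) / 6737.776920 = 16.650004
y = (-85.666·832.341708 − -2546.267578·-50.008) / 6737.776920 = -29.481109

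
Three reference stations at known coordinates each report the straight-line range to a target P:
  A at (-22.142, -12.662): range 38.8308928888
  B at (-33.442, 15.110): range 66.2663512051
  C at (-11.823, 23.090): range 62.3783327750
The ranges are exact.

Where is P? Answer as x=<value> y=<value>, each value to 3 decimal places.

eq1: (x + 22.142)² + (y + 12.662)² = 38.8308928888²
eq2: (x + 33.442)² + (y − 15.110)² = 66.2663512051²
eq3: (x + 11.823)² + (y − 23.090)² = 62.3783327750²
eq2−eq3, eq2−eq1 (x²,y² cancel):
  43.238·x + 15.960·y = -173.575133
  22.600·x − 55.544·y = 2187.306003
det = 43.238·-55.544 − 15.960·22.600 = -2762.307472
x = (-173.575133·-55.544 − 15.960·2187.306003) / -2762.307472 = 9.147550
y = (43.238·2187.306003 − -173.575133·22.600) / -2762.307472 = -35.657701

x=9.148 y=-35.658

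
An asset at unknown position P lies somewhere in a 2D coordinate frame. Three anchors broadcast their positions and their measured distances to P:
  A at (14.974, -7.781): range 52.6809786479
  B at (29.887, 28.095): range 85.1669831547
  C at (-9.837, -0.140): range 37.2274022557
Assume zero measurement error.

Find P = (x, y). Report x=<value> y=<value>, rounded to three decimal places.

x=-33.185 y=-29.136

eq1: (x − 14.974)² + (y + 7.781)² = 52.6809786479²
eq2: (x − 29.887)² + (y − 28.095)² = 85.1669831547²
eq3: (x + 9.837)² + (y + 0.140)² = 37.2274022557²
eq3−eq2, eq3−eq1 (x²,y² cancel):
  79.448·x + 56.470·y = -4281.759916
  49.622·x − 15.282·y = -1201.427565
det = 79.448·-15.282 − 56.470·49.622 = -4016.278676
x = (-4281.759916·-15.282 − 56.470·-1201.427565) / -4016.278676 = -33.184567
y = (79.448·-1201.427565 − -4281.759916·49.622) / -4016.278676 = -29.136044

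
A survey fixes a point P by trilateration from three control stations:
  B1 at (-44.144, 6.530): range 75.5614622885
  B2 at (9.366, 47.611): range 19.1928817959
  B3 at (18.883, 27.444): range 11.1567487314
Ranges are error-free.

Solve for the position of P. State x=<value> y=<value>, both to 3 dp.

eq1: (x + 44.144)² + (y − 6.530)² = 75.5614622885²
eq2: (x − 9.366)² + (y − 47.611)² = 19.1928817959²
eq3: (x − 18.883)² + (y − 27.444)² = 11.1567487314²
eq2−eq1, eq2−eq3 (x²,y² cancel):
  -107.020·x − 82.162·y = -5704.363513
  19.034·x − 40.334·y = -1000.894783
det = -107.020·-40.334 − -82.162·19.034 = 5880.416188
x = (-5704.363513·-40.334 − -82.162·-1000.894783) / 5880.416188 = 25.141806
y = (-107.020·-1000.894783 − -5704.363513·19.034) / 5880.416188 = 36.679821

x=25.142 y=36.680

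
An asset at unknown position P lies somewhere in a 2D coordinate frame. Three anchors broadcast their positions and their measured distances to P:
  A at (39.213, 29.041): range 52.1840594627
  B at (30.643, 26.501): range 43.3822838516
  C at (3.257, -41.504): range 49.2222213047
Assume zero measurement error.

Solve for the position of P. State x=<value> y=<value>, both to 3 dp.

eq1: (x − 39.213)² + (y − 29.041)² = 52.1840594627²
eq2: (x − 30.643)² + (y − 26.501)² = 43.3822838516²
eq3: (x − 3.257)² + (y + 41.504)² = 49.2222213047²
eq2−eq1, eq2−eq3 (x²,y² cancel):
  17.140·x + 5.080·y = -101.410910
  -54.772·x − 136.010·y = -448.910903
det = 17.140·-136.010 − 5.080·-54.772 = -2052.969640
x = (-101.410910·-136.010 − 5.080·-448.910903) / -2052.969640 = -7.829324
y = (17.140·-448.910903 − -101.410910·-54.772) / -2052.969640 = 6.453486

x=-7.829 y=6.453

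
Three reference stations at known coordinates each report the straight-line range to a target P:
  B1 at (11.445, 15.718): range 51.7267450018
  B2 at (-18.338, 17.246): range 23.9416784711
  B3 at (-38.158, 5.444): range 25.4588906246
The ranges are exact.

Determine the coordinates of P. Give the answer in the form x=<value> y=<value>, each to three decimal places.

eq1: (x − 11.445)² + (y − 15.718)² = 51.7267450018²
eq2: (x + 18.338)² + (y − 17.246)² = 23.9416784711²
eq3: (x + 38.158)² + (y − 5.444)² = 25.4588906246²
eq3−eq1, eq3−eq2 (x²,y² cancel):
  99.206·x + 20.548·y = -3135.127588
  39.640·x + 23.604·y = -777.012196
det = 99.206·23.604 − 20.548·39.640 = 1527.135704
x = (-3135.127588·23.604 − 20.548·-777.012196) / 1527.135704 = -38.002847
y = (99.206·-777.012196 − -3135.127588·39.640) / 1527.135704 = 30.902418

x=-38.003 y=30.902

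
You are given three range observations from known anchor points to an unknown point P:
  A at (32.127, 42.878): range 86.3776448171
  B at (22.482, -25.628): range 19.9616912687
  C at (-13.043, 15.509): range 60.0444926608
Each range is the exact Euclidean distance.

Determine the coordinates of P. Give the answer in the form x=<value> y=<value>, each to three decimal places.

eq1: (x − 32.127)² + (y − 42.878)² = 86.3776448171²
eq2: (x − 22.482)² + (y + 25.628)² = 19.9616912687²
eq3: (x + 13.043)² + (y − 15.509)² = 60.0444926608²
eq3−eq1, eq3−eq2 (x²,y² cancel):
  90.340·x + 54.738·y = -1395.738342
  71.050·x − 82.274·y = 3958.457759
det = 90.340·-82.274 − 54.738·71.050 = -11321.768060
x = (-1395.738342·-82.274 − 54.738·3958.457759) / -11321.768060 = 8.995511
y = (90.340·3958.457759 − -1395.738342·71.050) / -11321.768060 = -40.344784

x=8.996 y=-40.345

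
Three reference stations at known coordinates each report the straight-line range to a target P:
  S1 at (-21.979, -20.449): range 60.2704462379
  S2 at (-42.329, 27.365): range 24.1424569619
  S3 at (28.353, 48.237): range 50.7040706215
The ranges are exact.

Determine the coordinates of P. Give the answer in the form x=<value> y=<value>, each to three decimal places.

eq1: (x + 21.979)² + (y + 20.449)² = 60.2704462379²
eq2: (x + 42.329)² + (y − 27.365)² = 24.1424569619²
eq3: (x − 28.353)² + (y − 48.237)² = 50.7040706215²
eq1−eq2, eq1−eq3 (x²,y² cancel):
  -40.700·x + 95.628·y = 4689.017886
  100.664·x + 137.372·y = 3291.086648
det = -40.700·137.372 − 95.628·100.664 = -15217.337392
x = (4689.017886·137.372 − 95.628·3291.086648) / -15217.337392 = -21.647659
y = (-40.700·3291.086648 − 4689.017886·100.664) / -15217.337392 = 39.820535

x=-21.648 y=39.821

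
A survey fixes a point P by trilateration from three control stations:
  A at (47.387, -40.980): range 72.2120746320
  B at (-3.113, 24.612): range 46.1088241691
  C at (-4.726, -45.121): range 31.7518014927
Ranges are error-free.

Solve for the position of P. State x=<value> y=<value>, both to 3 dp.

eq1: (x − 47.387)² + (y + 40.980)² = 72.2120746320²
eq2: (x + 3.113)² + (y − 24.612)² = 46.1088241691²
eq3: (x + 4.726)² + (y + 45.121)² = 31.7518014927²
eq3−eq1, eq3−eq2 (x²,y² cancel):
  104.226·x + 8.282·y = -2339.758373
  3.226·x + 139.466·y = -2560.645172
det = 104.226·139.466 − 8.282·3.226 = 14509.265584
x = (-2339.758373·139.466 − 8.282·-2560.645172) / 14509.265584 = -21.028596
y = (104.226·-2560.645172 − -2339.758373·3.226) / 14509.265584 = -17.873940

x=-21.029 y=-17.874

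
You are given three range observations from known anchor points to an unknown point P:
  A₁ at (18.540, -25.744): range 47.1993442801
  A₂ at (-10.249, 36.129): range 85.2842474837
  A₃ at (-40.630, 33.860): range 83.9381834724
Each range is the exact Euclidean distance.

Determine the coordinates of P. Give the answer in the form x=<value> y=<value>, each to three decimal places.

eq1: (x − 18.540)² + (y + 25.744)² = 47.1993442801²
eq2: (x + 10.249)² + (y − 36.129)² = 85.2842474837²
eq3: (x + 40.630)² + (y − 33.860)² = 83.9381834724²
eq2−eq3, eq2−eq1 (x²,y² cancel):
  -60.762·x − 4.538·y = 1614.734082
  57.578·x − 123.746·y = 4641.763262
det = -60.762·-123.746 − -4.538·57.578 = 7780.343416
x = (1614.734082·-123.746 − -4.538·4641.763262) / 7780.343416 = -22.974894
y = (-60.762·4641.763262 − 1614.734082·57.578) / 7780.343416 = -48.200440

x=-22.975 y=-48.200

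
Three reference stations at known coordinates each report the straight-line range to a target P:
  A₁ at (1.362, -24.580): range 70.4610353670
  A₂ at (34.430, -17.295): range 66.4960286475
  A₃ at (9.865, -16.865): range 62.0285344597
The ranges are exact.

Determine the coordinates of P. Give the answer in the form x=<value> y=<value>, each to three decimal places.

x=11.550 y=45.141

eq1: (x − 1.362)² + (y + 24.580)² = 70.4610353670²
eq2: (x − 34.430)² + (y + 17.295)² = 66.4960286475²
eq3: (x − 9.865)² + (y + 16.865)² = 62.0285344597²
eq2−eq3, eq2−eq1 (x²,y² cancel):
  -49.130·x + 0.860·y = -528.612736
  -66.136·x − 14.570·y = -1421.546160
det = -49.130·-14.570 − 0.860·-66.136 = 772.701060
x = (-528.612736·-14.570 − 0.860·-1421.546160) / 772.701060 = 11.549638
y = (-49.130·-1421.546160 − -528.612736·-66.136) / 772.701060 = 45.140654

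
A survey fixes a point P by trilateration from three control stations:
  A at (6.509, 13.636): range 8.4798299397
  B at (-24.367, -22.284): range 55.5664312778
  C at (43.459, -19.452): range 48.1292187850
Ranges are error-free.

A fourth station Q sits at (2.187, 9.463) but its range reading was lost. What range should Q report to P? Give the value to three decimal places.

eq1: (x − 6.509)² + (y − 13.636)² = 8.4798299397²
eq2: (x + 24.367)² + (y + 22.284)² = 55.5664312778²
eq3: (x − 43.459)² + (y + 19.452)² = 48.1292187850²
eq3−eq1, eq3−eq2 (x²,y² cancel):
  -73.900·x + 66.176·y = 205.756777
  -135.652·x − 5.664·y = -1947.944224
det = -73.900·-5.664 − 66.176·-135.652 = 9395.476352
x = (205.756777·-5.664 − 66.176·-1947.944224) / 9395.476352 = 13.596091
y = (-73.900·-1947.944224 − 205.756777·-135.652) / 9395.476352 = 18.292249
|P − Q| = √((13.596091 − 2.187)² + (18.292249 − 9.463)²) = 14.426469

14.426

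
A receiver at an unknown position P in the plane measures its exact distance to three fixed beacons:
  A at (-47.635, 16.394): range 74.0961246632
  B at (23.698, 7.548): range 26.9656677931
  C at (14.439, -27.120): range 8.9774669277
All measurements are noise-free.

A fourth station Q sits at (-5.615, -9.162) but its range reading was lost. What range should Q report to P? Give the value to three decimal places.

eq1: (x + 47.635)² + (y − 16.394)² = 74.0961246632²
eq2: (x − 23.698)² + (y − 7.548)² = 26.9656677931²
eq3: (x − 14.439)² + (y + 27.120)² = 8.9774669277²
eq1−eq3, eq1−eq2 (x²,y² cancel):
  124.148·x − 87.028·y = 3815.763438
  142.666·x − 17.692·y = 2843.799498
det = 124.148·-17.692 − -87.028·142.666 = 10219.510232
x = (3815.763438·-17.692 − -87.028·2843.799498) / 10219.510232 = 17.611577
y = (124.148·2843.799498 − 3815.763438·142.666) / 10219.510232 = -18.721806
|P − Q| = √((17.611577 − -5.615)² + (-18.721806 − -9.162)²) = 25.117002

25.117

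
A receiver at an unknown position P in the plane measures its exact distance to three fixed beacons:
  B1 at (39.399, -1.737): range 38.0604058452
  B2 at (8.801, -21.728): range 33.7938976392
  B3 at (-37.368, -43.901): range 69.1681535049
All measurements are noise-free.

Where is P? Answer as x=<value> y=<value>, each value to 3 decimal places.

eq1: (x − 39.399)² + (y + 1.737)² = 38.0604058452²
eq2: (x − 8.801)² + (y + 21.728)² = 33.7938976392²
eq3: (x + 37.368)² + (y + 43.901)² = 69.1681535049²
eq2−eq3, eq2−eq1 (x²,y² cancel):
  -92.338·x − 44.346·y = -868.104302
  61.196·x + 39.982·y = 699.167810
det = -92.338·39.982 − -44.346·61.196 = -978.060100
x = (-868.104302·39.982 − -44.346·699.167810) / -978.060100 = 3.786322
y = (-92.338·699.167810 − -868.104302·61.196) / -978.060100 = 11.691762

x=3.786 y=11.692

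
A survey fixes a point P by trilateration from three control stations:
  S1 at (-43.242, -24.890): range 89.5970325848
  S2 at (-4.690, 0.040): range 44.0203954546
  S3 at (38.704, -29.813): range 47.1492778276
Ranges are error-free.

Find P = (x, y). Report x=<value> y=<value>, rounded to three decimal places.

eq1: (x + 43.242)² + (y + 24.890)² = 89.5970325848²
eq2: (x + 4.690)² + (y − 0.040)² = 44.0203954546²
eq3: (x − 38.704)² + (y + 29.813)² = 47.1492778276²
eq2−eq1, eq2−eq3 (x²,y² cancel):
  -77.104·x − 49.860·y = -3622.448068
  86.788·x − 59.706·y = 2079.557701
det = -77.104·-59.706 − -49.860·86.788 = 8930.821104
x = (-3622.448068·-59.706 − -49.860·2079.557701) / 8930.821104 = 35.827459
y = (-77.104·2079.557701 − -3622.448068·86.788) / 8930.821104 = 17.248448

x=35.827 y=17.248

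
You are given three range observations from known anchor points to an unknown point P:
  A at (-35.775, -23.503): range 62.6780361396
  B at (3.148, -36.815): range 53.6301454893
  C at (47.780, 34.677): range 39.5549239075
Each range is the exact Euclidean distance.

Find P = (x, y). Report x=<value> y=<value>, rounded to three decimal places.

eq1: (x + 35.775)² + (y + 23.503)² = 62.6780361396²
eq2: (x − 3.148)² + (y + 36.815)² = 53.6301454893²
eq3: (x − 47.780)² + (y − 34.677)² = 39.5549239075²
eq2−eq3, eq2−eq1 (x²,y² cancel):
  89.264·x + 142.984·y = 3431.769100
  -77.846·x + 26.624·y = -585.356204
det = 89.264·26.624 − 142.984·-77.846 = 13507.297200
x = (3431.769100·26.624 − 142.984·-585.356204) / 13507.297200 = 12.960697
y = (89.264·-585.356204 − 3431.769100·-77.846) / 13507.297200 = 15.909790

x=12.961 y=15.910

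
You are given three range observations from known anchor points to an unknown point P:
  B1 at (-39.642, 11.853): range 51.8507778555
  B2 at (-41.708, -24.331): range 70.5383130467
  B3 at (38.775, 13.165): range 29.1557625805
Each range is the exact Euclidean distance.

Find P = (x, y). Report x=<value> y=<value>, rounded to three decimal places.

x=11.123 y=22.408

eq1: (x + 39.642)² + (y − 11.853)² = 51.8507778555²
eq2: (x + 41.708)² + (y + 24.331)² = 70.5383130467²
eq3: (x − 38.775)² + (y − 13.165)² = 29.1557625805²
eq3−eq1, eq3−eq2 (x²,y² cancel):
  -156.834·x − 2.624·y = -1803.280750
  -160.966·x − 74.992·y = -3470.858141
det = -156.834·-74.992 − -2.624·-160.966 = 11338.920544
x = (-1803.280750·-74.992 − -2.624·-3470.858141) / 11338.920544 = 11.123113
y = (-156.834·-3470.858141 − -1803.280750·-160.966) / 11338.920544 = 22.407925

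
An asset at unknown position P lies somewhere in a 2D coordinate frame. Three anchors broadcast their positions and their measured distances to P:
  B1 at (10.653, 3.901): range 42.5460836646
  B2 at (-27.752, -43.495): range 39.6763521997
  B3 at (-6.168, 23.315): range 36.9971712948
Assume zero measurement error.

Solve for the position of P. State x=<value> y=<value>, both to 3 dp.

eq1: (x − 10.653)² + (y − 3.901)² = 42.5460836646²
eq2: (x + 27.752)² + (y + 43.495)² = 39.6763521997²
eq3: (x + 6.168)² + (y − 23.315)² = 36.9971712948²
eq3−eq2, eq3−eq1 (x²,y² cancel):
  -43.168·x − 133.620·y = 1874.932840
  33.642·x − 38.828·y = -894.307790
det = -43.168·-38.828 − -133.620·33.642 = 6171.371144
x = (1874.932840·-38.828 − -133.620·-894.307790) / 6171.371144 = -31.159575
y = (-43.168·-894.307790 − 1874.932840·33.642) / 6171.371144 = -3.965247

x=-31.160 y=-3.965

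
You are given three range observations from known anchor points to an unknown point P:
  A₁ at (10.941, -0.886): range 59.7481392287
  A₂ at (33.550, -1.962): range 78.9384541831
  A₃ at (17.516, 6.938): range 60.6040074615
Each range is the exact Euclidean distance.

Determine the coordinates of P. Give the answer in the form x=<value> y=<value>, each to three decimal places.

eq1: (x − 10.941)² + (y + 0.886)² = 59.7481392287²
eq2: (x − 33.550)² + (y + 1.962)² = 78.9384541831²
eq3: (x − 17.516)² + (y − 6.938)² = 60.6040074615²
eq2−eq1, eq2−eq3 (x²,y² cancel):
  -45.218·x + 2.152·y = 1652.477941
  -32.068·x + 17.800·y = 1783.927984
det = -45.218·17.800 − 2.152·-32.068 = -735.870064
x = (1652.477941·17.800 − 2.152·1783.927984) / -735.870064 = -34.754905
y = (-45.218·1783.927984 − 1652.477941·-32.068) / -735.870064 = 37.607173

x=-34.755 y=37.607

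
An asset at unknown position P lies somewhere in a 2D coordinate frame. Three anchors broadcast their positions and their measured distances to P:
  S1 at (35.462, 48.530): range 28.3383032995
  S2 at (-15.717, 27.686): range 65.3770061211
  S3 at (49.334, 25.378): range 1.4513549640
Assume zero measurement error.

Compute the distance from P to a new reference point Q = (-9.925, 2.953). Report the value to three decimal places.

63.073

eq1: (x − 35.462)² + (y − 48.530)² = 28.3383032995²
eq2: (x + 15.717)² + (y − 27.686)² = 65.3770061211²
eq3: (x − 49.334)² + (y − 25.378)² = 1.4513549640²
eq2−eq1, eq2−eq3 (x²,y² cancel):
  102.358·x + 41.688·y = 6070.269154
  130.102·x − 4.616·y = 6336.394253
det = 102.358·-4.616 − 41.688·130.102 = -5896.176704
x = (6070.269154·-4.616 − 41.688·6336.394253) / -5896.176704 = 49.552783
y = (102.358·6336.394253 − 6070.269154·130.102) / -5896.176704 = 23.943230
|P − Q| = √((49.552783 − -9.925)² + (23.943230 − 2.953)²) = 63.072945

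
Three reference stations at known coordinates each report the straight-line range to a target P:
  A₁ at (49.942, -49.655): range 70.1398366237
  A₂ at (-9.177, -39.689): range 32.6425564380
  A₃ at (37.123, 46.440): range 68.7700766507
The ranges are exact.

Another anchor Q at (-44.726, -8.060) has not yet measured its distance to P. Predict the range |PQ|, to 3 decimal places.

38.837

eq1: (x − 49.942)² + (y + 49.655)² = 70.1398366237²
eq2: (x + 9.177)² + (y + 39.689)² = 32.6425564380²
eq3: (x − 37.123)² + (y − 46.440)² = 68.7700766507²
eq2−eq3, eq2−eq1 (x²,y² cancel):
  92.600·x + 172.258·y = -1788.430273
  118.238·x − 19.932·y = -553.671852
det = 92.600·-19.932 − 172.258·118.238 = -22213.144604
x = (-1788.430273·-19.932 − 172.258·-553.671852) / -22213.144604 = -5.898372
y = (92.600·-553.671852 − -1788.430273·118.238) / -22213.144604 = -7.211514
|P − Q| = √((-5.898372 − -44.726)² + (-7.211514 − -8.060)²) = 38.836897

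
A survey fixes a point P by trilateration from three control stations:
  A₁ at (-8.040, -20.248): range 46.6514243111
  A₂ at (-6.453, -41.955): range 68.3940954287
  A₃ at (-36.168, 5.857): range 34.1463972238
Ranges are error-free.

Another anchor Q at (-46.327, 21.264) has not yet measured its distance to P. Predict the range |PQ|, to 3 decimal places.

37.788

eq1: (x + 8.040)² + (y + 20.248)² = 46.6514243111²
eq2: (x + 6.453)² + (y + 41.955)² = 68.3940954287²
eq3: (x + 36.168)² + (y − 5.857)² = 34.1463972238²
eq2−eq3, eq2−eq1 (x²,y² cancel):
  -59.430·x + 95.624·y = 3052.341285
  -3.174·x + 43.414·y = 1174.156769
det = -59.430·43.414 − 95.624·-3.174 = -2276.583444
x = (3052.341285·43.414 − 95.624·1174.156769) / -2276.583444 = -8.889100
y = (-59.430·1174.156769 − 3052.341285·-3.174) / -2276.583444 = 26.395696
|P − Q| = √((-8.889100 − -46.327)² + (26.395696 − 21.264)²) = 37.787970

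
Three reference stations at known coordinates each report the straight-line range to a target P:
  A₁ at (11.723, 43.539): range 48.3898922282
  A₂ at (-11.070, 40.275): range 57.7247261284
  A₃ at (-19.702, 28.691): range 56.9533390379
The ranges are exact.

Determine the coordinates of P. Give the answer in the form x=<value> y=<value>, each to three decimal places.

x=28.331 y=-1.912

eq1: (x − 11.723)² + (y − 43.539)² = 48.3898922282²
eq2: (x + 11.070)² + (y − 40.275)² = 57.7247261284²
eq3: (x + 19.702)² + (y − 28.691)² = 56.9533390379²
eq2−eq1, eq2−eq3 (x²,y² cancel):
  45.586·x + 6.528·y = 1279.015062
  -17.264·x − 23.168·y = -444.817061
det = 45.586·-23.168 − 6.528·-17.264 = -943.437056
x = (1279.015062·-23.168 − 6.528·-444.817061) / -943.437056 = 28.330936
y = (45.586·-444.817061 − 1279.015062·-17.264) / -943.437056 = -1.911612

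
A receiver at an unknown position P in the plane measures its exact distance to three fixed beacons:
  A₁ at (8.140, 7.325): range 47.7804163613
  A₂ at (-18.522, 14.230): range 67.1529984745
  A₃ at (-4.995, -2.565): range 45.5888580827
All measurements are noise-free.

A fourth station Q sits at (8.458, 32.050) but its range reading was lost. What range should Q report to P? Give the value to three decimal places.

71.506

eq1: (x − 8.140)² + (y − 7.325)² = 47.7804163613²
eq2: (x + 18.522)² + (y − 14.230)² = 67.1529984745²
eq3: (x + 4.995)² + (y + 2.565)² = 45.5888580827²
eq1−eq3, eq1−eq2 (x²,y² cancel):
  -26.270·x − 19.780·y = 116.238231
  -53.324·x + 13.810·y = -1800.914857
det = -26.270·13.810 − -19.780·-53.324 = -1417.537420
x = (116.238231·13.810 − -19.780·-1800.914857) / -1417.537420 = 23.997141
y = (-26.270·-1800.914857 − 116.238231·-53.324) / -1417.537420 = -37.747378
|P − Q| = √((23.997141 − 8.458)² + (-37.747378 − 32.050)²) = 71.506216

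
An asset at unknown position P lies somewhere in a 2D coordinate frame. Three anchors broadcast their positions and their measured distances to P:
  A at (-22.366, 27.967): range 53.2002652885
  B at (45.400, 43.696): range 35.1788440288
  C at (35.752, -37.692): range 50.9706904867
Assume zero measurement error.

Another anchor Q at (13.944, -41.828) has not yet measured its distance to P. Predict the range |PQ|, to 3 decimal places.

56.543

eq1: (x + 22.366)² + (y − 27.967)² = 53.2002652885²
eq2: (x − 45.400)² + (y − 43.696)² = 35.1788440288²
eq3: (x − 35.752)² + (y + 37.692)² = 50.9706904867²
eq3−eq1, eq3−eq2 (x²,y² cancel):
  -116.236·x + 131.318·y = -1648.758261
  19.296·x + 162.776·y = 2632.068269
det = -116.236·162.776 − 131.318·19.296 = -21454.343264
x = (-1648.758261·162.776 − 131.318·2632.068269) / -21454.343264 = 28.619670
y = (-116.236·2632.068269 − -1648.758261·19.296) / -21454.343264 = 12.777210
|P − Q| = √((28.619670 − 13.944)² + (12.777210 − -41.828)²) = 56.542941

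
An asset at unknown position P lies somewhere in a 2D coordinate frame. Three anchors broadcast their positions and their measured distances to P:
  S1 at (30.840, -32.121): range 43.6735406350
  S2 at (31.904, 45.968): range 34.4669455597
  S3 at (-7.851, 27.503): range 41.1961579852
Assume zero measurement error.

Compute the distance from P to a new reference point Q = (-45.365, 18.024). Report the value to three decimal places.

75.772

eq1: (x − 30.840)² + (y + 32.121)² = 43.6735406350²
eq2: (x − 31.904)² + (y − 45.968)² = 34.4669455597²
eq3: (x + 7.851)² + (y − 27.503)² = 41.1961579852²
eq1−eq3, eq1−eq2 (x²,y² cancel):
  -77.382·x + 119.248·y = -954.556312
  2.128·x + 156.178·y = 1867.465814
det = -77.382·156.178 − 119.248·2.128 = -12339.125740
x = (-954.556312·156.178 − 119.248·1867.465814) / -12339.125740 = 30.129546
y = (-77.382·1867.465814 − -954.556312·2.128) / -12339.125740 = 11.546762
|P − Q| = √((30.129546 − -45.365)² + (11.546762 − 18.024)²) = 75.771902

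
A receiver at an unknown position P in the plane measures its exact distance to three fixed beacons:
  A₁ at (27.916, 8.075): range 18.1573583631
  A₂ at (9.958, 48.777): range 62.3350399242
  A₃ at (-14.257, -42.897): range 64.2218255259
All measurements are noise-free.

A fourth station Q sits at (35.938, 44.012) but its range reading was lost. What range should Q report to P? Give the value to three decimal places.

50.630

eq1: (x − 27.916)² + (y − 8.075)² = 18.1573583631²
eq2: (x − 9.958)² + (y − 48.777)² = 62.3350399242²
eq3: (x + 14.257)² + (y + 42.897)² = 64.2218255259²
eq2−eq3, eq2−eq1 (x²,y² cancel):
  -48.430·x − 183.348·y = -673.728507
  35.916·x − 81.404·y = 1922.118728
det = -48.430·-81.404 − -183.348·35.916 = 10527.522488
x = (-673.728507·-81.404 − -183.348·1922.118728) / 10527.522488 = 38.685343
y = (-48.430·1922.118728 − -673.728507·35.916) / 10527.522488 = -6.543855
|P − Q| = √((38.685343 − 35.938)² + (-6.543855 − 44.012)²) = 50.630449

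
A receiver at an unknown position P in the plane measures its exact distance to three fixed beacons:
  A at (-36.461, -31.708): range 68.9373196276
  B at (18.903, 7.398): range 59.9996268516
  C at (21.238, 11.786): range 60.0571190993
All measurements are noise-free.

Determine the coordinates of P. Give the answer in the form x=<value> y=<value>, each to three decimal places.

eq1: (x + 36.461)² + (y + 31.708)² = 68.9373196276²
eq2: (x − 18.903)² + (y − 7.398)² = 59.9996268516²
eq3: (x − 21.238)² + (y − 11.786)² = 60.0571190993²
eq1−eq2, eq1−eq3 (x²,y² cancel):
  110.728·x + 78.212·y = -770.349157
  115.398·x + 86.988·y = -599.342862
det = 110.728·86.988 − 78.212·115.398 = 606.498888
x = (-770.349157·86.988 − 78.212·-599.342862) / 606.498888 = -33.199284
y = (110.728·-599.342862 − -770.349157·115.398) / 606.498888 = 37.152114

x=-33.199 y=37.152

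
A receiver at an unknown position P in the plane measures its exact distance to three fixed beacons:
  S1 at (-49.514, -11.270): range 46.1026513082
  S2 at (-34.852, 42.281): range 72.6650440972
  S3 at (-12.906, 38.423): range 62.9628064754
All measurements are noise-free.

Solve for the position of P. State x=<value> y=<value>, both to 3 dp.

eq1: (x + 49.514)² + (y + 11.270)² = 46.1026513082²
eq2: (x + 34.852)² + (y − 42.281)² = 72.6650440972²
eq3: (x + 12.906)² + (y − 38.423)² = 62.9628064754²
eq3−eq1, eq3−eq2 (x²,y² cancel):
  -73.216·x − 99.386·y = 2774.617873
  -43.892·x + 7.716·y = 43.559466
det = -73.216·7.716 − -99.386·-43.892 = -4927.184968
x = (2774.617873·7.716 − -99.386·43.559466) / -4927.184968 = -5.223703
y = (-73.216·43.559466 − 2774.617873·-43.892) / -4927.184968 = -24.069378

x=-5.224 y=-24.069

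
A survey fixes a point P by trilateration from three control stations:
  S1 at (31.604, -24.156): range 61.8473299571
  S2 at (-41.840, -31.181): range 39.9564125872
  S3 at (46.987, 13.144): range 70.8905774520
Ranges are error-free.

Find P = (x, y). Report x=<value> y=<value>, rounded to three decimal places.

eq1: (x − 31.604)² + (y + 24.156)² = 61.8473299571²
eq2: (x + 41.840)² + (y + 31.181)² = 39.9564125872²
eq3: (x − 46.987)² + (y − 13.144)² = 70.8905774520²
eq3−eq1, eq3−eq2 (x²,y² cancel):
  -30.766·x − 74.600·y = 402.163996
  -177.654·x − 88.650·y = 3771.256521
det = -30.766·-88.650 − -74.600·-177.654 = -10525.582500
x = (402.163996·-88.650 − -74.600·3771.256521) / -10525.582500 = -23.341596
y = (-30.766·3771.256521 − 402.163996·-177.654) / -10525.582500 = 4.235436

x=-23.342 y=4.235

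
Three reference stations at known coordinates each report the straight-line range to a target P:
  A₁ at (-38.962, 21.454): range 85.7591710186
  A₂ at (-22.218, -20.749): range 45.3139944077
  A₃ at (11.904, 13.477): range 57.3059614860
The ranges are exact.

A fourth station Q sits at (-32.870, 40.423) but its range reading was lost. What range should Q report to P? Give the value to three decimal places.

97.669

eq1: (x + 38.962)² + (y − 21.454)² = 85.7591710186²
eq2: (x + 22.218)² + (y + 20.749)² = 45.3139944077²
eq3: (x − 11.904)² + (y − 13.477)² = 57.3059614860²
eq3−eq1, eq3−eq2 (x²,y² cancel):
  -101.732·x + 15.954·y = -2415.685377
  -68.244·x − 68.452·y = 1831.440913
det = -101.732·-68.452 − 15.954·-68.244 = 8052.523640
x = (-2415.685377·-68.452 − 15.954·1831.440913) / 8052.523640 = 16.906462
y = (-101.732·1831.440913 − -2415.685377·-68.244) / 8052.523640 = -43.610202
|P − Q| = √((16.906462 − -32.870)² + (-43.610202 − 40.423)²) = 97.669213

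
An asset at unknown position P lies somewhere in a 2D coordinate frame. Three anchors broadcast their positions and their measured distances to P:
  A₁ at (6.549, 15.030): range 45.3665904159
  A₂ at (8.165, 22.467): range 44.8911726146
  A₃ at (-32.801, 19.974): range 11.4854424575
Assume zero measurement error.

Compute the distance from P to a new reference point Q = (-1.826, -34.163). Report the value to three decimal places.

eq1: (x − 6.549)² + (y − 15.030)² = 45.3665904159²
eq2: (x − 8.165)² + (y − 22.467)² = 44.8911726146²
eq3: (x + 32.801)² + (y − 19.974)² = 11.4854424575²
eq2−eq1, eq2−eq3 (x²,y² cancel):
  -3.232·x − 14.874·y = -345.553160
  -81.932·x − 4.986·y = 2786.734953
det = -3.232·-4.986 − -14.874·-81.932 = -1202.541816
x = (-345.553160·-4.986 − -14.874·2786.734953) / -1202.541816 = -35.901308
y = (-3.232·2786.734953 − -345.553160·-81.932) / -1202.541816 = 31.033090
|P − Q| = √((-35.901308 − -1.826)² + (31.033090 − -34.163)²) = 73.563964

73.564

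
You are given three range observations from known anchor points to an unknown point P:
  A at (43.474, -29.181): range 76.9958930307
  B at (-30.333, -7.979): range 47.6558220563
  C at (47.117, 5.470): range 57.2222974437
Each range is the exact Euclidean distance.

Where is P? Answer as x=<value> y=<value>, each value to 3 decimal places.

eq1: (x − 43.474)² + (y + 29.181)² = 76.9958930307²
eq2: (x + 30.333)² + (y + 7.979)² = 47.6558220563²
eq3: (x − 47.117)² + (y − 5.470)² = 57.2222974437²
eq3−eq1, eq3−eq2 (x²,y² cancel):
  -7.286·x − 69.302·y = -2162.389371
  -154.900·x − 26.898·y = -262.863310
det = -7.286·-26.898 − -69.302·-154.900 = -10538.900972
x = (-2162.389371·-26.898 − -69.302·-262.863310) / -10538.900972 = -3.790433
y = (-7.286·-262.863310 − -2162.389371·-154.900) / -10538.900972 = 31.600913

x=-3.790 y=31.601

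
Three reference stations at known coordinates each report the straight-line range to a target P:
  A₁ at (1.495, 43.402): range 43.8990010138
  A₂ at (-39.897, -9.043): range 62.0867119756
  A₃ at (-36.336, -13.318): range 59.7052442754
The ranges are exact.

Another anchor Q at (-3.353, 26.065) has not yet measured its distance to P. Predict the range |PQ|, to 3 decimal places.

32.734

eq1: (x − 1.495)² + (y − 43.402)² = 43.8990010138²
eq2: (x + 39.897)² + (y + 9.043)² = 62.0867119756²
eq3: (x + 36.336)² + (y + 13.318)² = 59.7052442754²
eq1−eq2, eq1−eq3 (x²,y² cancel):
  -82.784·x − 104.890·y = -2140.059685
  -75.662·x − 113.440·y = -2025.888513
det = -82.784·-113.440 − -104.890·-75.662 = 1454.829780
x = (-2140.059685·-113.440 − -104.890·-2025.888513) / 1454.829780 = 20.808568
y = (-82.784·-2025.888513 − -2140.059685·-75.662) / 1454.829780 = 3.979819
|P − Q| = √((20.808568 − -3.353)² + (3.979819 − 26.065)²) = 32.734334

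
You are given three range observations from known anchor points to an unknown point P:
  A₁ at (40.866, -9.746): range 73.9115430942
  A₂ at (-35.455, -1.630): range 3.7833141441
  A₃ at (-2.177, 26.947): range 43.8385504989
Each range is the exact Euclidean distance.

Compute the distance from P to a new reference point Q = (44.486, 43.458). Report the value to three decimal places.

90.933

eq1: (x − 40.866)² + (y + 9.746)² = 73.9115430942²
eq2: (x + 35.455)² + (y + 1.630)² = 3.7833141441²
eq3: (x + 2.177)² + (y − 26.947)² = 43.8385504989²
eq2−eq3, eq2−eq1 (x²,y² cancel):
  66.556·x + 57.154·y = -2436.338831
  152.642·x − 16.232·y = -4943.302190
det = 66.556·-16.232 − 57.154·152.642 = -9804.437860
x = (-2436.338831·-16.232 − 57.154·-4943.302190) / -9804.437860 = -32.850037
y = (66.556·-4943.302190 − -2436.338831·152.642) / -9804.437860 = -4.373653
|P − Q| = √((-32.850037 − 44.486)² + (-4.373653 − 43.458)²) = 90.932556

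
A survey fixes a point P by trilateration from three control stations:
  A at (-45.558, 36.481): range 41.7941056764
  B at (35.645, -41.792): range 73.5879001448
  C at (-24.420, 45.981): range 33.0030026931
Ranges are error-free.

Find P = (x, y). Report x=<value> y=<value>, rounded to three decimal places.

eq1: (x + 45.558)² + (y − 36.481)² = 41.7941056764²
eq2: (x − 35.645)² + (y + 41.792)² = 73.5879001448²
eq3: (x + 24.420)² + (y − 45.981)² = 33.0030026931²
eq3−eq2, eq3−eq1 (x²,y² cancel):
  120.130·x − 175.546·y = -4019.432333
  -42.276·x − 19.000·y = 38.256881
det = 120.130·-19.000 − -175.546·-42.276 = -9703.852696
x = (-4019.432333·-19.000 − -175.546·38.256881) / -9703.852696 = -8.562069
y = (120.130·38.256881 − -4019.432333·-42.276) / -9703.852696 = 17.037534

x=-8.562 y=17.038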